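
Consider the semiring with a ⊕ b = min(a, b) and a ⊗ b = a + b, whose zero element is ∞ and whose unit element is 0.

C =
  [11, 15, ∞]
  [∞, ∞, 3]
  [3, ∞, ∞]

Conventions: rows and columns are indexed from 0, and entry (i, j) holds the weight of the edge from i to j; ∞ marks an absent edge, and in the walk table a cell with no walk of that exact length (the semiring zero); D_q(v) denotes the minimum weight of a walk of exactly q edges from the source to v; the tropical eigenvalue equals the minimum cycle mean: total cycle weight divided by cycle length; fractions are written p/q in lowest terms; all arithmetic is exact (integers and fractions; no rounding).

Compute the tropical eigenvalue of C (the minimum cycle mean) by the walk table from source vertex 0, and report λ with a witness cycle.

q=0: [0, ∞, ∞]
q=1: [11, 15, ∞]
q=2: [22, 26, 18]
q=3: [21, 37, 29]
Optimal cycle mean attained by: cycle 0->1->2->0, total 15 + 3 + 3, length 3.
Answer: λ = 7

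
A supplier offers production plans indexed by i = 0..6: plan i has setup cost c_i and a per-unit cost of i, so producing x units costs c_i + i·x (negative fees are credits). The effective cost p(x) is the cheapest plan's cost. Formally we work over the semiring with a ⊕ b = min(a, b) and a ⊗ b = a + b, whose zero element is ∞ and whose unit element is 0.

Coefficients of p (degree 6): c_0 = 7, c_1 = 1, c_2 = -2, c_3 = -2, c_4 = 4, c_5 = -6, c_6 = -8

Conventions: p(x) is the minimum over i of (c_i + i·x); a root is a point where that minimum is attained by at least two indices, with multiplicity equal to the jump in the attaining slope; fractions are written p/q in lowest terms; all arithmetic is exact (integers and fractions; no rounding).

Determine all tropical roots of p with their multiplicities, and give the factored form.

hull edge (i=0, c=7) to (i=1, c=1): slope -6, span 1
hull edge (i=1, c=1) to (i=2, c=-2): slope -3, span 1
hull edge (i=2, c=-2) to (i=6, c=-8): slope -3/2, span 4
Factored form: p(x) = -8 ⊗ (x ⊕ 3/2) ⊗ (x ⊕ 3/2) ⊗ (x ⊕ 3/2) ⊗ (x ⊕ 3/2) ⊗ (x ⊕ 3) ⊗ (x ⊕ 6)
Answer: roots = 3/2 (mult 4), 3 (mult 1), 6 (mult 1)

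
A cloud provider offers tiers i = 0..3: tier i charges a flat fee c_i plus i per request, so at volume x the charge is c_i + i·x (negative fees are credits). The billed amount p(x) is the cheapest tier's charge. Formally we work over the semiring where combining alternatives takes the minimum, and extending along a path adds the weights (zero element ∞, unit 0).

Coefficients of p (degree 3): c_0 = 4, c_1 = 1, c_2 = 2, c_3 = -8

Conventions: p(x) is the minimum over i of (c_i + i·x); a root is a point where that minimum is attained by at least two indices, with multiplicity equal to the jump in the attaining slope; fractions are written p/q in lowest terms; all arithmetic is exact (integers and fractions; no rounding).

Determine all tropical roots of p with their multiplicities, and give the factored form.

hull edge (i=0, c=4) to (i=3, c=-8): slope -4, span 3
Factored form: p(x) = -8 ⊗ (x ⊕ 4) ⊗ (x ⊕ 4) ⊗ (x ⊕ 4)
Answer: roots = 4 (mult 3)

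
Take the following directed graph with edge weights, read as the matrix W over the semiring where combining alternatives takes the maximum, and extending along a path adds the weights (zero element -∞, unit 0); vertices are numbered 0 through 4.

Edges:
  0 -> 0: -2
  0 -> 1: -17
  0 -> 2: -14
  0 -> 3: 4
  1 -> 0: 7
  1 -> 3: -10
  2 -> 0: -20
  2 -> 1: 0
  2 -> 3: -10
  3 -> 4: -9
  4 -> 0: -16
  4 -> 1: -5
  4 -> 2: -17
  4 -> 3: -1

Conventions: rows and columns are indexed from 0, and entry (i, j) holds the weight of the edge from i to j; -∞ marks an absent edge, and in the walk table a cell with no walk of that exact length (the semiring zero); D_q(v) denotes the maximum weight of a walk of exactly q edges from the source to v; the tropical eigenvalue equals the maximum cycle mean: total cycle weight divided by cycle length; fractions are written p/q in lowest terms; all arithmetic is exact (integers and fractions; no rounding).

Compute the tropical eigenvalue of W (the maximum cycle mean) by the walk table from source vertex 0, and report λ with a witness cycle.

q=0: [0, -∞, -∞, -∞, -∞]
q=1: [-2, -17, -14, 4, -∞]
q=2: [-4, -14, -16, 2, -5]
q=3: [-6, -10, -18, 0, -7]
q=4: [-3, -12, -20, -2, -9]
q=5: [-5, -14, -17, 1, -11]
Optimal cycle mean attained by: cycle 0->3->4->1->0, total 4 + (-9) + (-5) + 7, length 4.
Answer: λ = -3/4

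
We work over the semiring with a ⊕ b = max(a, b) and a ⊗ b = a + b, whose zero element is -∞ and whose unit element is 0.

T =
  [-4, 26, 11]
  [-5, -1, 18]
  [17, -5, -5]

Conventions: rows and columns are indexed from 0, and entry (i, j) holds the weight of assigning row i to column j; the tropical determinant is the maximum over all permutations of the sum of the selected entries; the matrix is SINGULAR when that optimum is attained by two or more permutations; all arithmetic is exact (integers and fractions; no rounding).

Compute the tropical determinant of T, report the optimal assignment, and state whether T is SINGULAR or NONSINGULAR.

σ = (0, 1, 2): (-4) + (-1) + (-5) = -10
σ = (0, 2, 1): (-4) + 18 + (-5) = 9
σ = (1, 0, 2): 26 + (-5) + (-5) = 16
σ = (1, 2, 0): 26 + 18 + 17 = 61
σ = (2, 0, 1): 11 + (-5) + (-5) = 1
σ = (2, 1, 0): 11 + (-1) + 17 = 27
Optimal value attained by: σ = (1, 2, 0).
Answer: det⊕(T) = 61; verdict: NONSINGULAR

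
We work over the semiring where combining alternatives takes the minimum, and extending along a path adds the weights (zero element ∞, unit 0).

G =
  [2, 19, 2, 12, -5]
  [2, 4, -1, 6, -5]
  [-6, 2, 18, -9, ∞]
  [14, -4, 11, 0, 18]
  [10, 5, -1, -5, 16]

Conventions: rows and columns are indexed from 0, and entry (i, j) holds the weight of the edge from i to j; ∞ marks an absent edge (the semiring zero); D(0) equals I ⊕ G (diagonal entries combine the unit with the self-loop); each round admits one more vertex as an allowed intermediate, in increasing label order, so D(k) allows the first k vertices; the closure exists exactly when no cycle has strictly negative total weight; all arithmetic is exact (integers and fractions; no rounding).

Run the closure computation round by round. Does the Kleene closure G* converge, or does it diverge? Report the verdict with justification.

D(0):
  [0, 19, 2, 12, -5]
  [2, 0, -1, 6, -5]
  [-6, 2, 0, -9, ∞]
  [14, -4, 11, 0, 18]
  [10, 5, -1, -5, 0]
Detection: at round 1, diagonal entry (2, 2) turns strictly negative.
Key observation: the cycle 2->0->2 has total weight (-6) + 2, which is strictly negative.
Answer: DIVERGES — negative cycle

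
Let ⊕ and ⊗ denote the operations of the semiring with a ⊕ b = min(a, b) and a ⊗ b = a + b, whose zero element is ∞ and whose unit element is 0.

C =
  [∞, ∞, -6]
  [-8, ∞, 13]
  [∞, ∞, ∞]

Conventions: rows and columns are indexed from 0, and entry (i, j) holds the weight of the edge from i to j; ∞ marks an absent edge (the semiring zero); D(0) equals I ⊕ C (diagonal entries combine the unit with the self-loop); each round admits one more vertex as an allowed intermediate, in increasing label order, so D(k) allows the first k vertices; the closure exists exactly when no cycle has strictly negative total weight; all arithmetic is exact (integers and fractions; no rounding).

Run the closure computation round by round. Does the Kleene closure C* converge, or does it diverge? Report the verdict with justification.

D(0):
  [0, ∞, -6]
  [-8, 0, 13]
  [∞, ∞, 0]
D(1):
  [0, ∞, -6]
  [-8, 0, -14]
  [∞, ∞, 0]
D(2):
  [0, ∞, -6]
  [-8, 0, -14]
  [∞, ∞, 0]
D(3):
  [0, ∞, -6]
  [-8, 0, -14]
  [∞, ∞, 0]
Key observation: every diagonal entry stays at the unit through all rounds, so no improving cycle exists.
Answer: CONVERGES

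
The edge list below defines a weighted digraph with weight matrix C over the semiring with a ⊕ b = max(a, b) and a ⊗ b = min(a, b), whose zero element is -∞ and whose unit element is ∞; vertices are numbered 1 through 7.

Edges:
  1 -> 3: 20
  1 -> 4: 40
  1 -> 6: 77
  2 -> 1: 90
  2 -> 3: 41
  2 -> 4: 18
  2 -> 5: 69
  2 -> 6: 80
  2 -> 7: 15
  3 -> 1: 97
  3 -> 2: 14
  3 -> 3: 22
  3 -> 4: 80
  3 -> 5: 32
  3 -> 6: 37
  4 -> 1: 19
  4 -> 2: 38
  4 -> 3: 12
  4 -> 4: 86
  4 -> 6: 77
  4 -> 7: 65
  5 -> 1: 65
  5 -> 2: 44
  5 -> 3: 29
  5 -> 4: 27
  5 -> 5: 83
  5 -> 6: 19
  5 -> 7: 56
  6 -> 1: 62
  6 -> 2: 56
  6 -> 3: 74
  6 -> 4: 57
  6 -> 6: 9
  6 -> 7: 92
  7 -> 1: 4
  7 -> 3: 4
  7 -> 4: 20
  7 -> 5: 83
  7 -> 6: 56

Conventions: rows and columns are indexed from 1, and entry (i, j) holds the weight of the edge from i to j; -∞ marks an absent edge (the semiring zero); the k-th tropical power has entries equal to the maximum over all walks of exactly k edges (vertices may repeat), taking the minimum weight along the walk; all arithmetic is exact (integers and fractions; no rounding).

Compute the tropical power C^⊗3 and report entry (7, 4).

C^⊗2:
  [62, 56, 74, 57, 20, 40, 77]
  [65, 56, 74, 57, 69, 77, 80]
  [37, 38, 37, 80, 32, 77, 65]
  [62, 56, 74, 86, 65, 77, 77]
  [65, 44, 41, 40, 83, 65, 56]
  [74, 38, 41, 74, 83, 62, 57]
  [65, 56, 56, 56, 83, 20, 56]
C^⊗3:
  [74, 40, 41, 74, 77, 62, 57]
  [74, 56, 74, 74, 80, 65, 77]
  [62, 56, 74, 80, 65, 77, 77]
  [74, 56, 74, 86, 77, 77, 77]
  [65, 56, 65, 57, 83, 65, 65]
  [65, 56, 62, 74, 83, 74, 65]
  [65, 44, 41, 56, 83, 65, 56]
Key observation: the optimum is the walk 7->6->3->4, with weight 56 min 74 min 80 = 56.
Optimal value attained by: walk 7->6->3->4.
Answer: (C^⊗3)[7][4] = 56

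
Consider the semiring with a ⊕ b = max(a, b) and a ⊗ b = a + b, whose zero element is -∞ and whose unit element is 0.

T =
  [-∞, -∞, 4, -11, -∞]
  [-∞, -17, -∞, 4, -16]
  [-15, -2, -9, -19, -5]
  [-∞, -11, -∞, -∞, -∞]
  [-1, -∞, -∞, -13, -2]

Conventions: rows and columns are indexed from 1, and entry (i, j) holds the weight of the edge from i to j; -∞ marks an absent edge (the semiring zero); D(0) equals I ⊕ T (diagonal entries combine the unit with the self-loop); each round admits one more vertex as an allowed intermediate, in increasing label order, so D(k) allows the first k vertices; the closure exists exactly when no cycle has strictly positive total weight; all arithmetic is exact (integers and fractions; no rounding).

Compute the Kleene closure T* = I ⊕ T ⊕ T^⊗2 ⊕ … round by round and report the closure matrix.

D(0):
  [0, -∞, 4, -11, -∞]
  [-∞, 0, -∞, 4, -16]
  [-15, -2, 0, -19, -5]
  [-∞, -11, -∞, 0, -∞]
  [-1, -∞, -∞, -13, 0]
D(1):
  [0, -∞, 4, -11, -∞]
  [-∞, 0, -∞, 4, -16]
  [-15, -2, 0, -19, -5]
  [-∞, -11, -∞, 0, -∞]
  [-1, -∞, 3, -12, 0]
D(2):
  [0, -∞, 4, -11, -∞]
  [-∞, 0, -∞, 4, -16]
  [-15, -2, 0, 2, -5]
  [-∞, -11, -∞, 0, -27]
  [-1, -∞, 3, -12, 0]
D(3):
  [0, 2, 4, 6, -1]
  [-∞, 0, -∞, 4, -16]
  [-15, -2, 0, 2, -5]
  [-∞, -11, -∞, 0, -27]
  [-1, 1, 3, 5, 0]
D(4):
  [0, 2, 4, 6, -1]
  [-∞, 0, -∞, 4, -16]
  [-15, -2, 0, 2, -5]
  [-∞, -11, -∞, 0, -27]
  [-1, 1, 3, 5, 0]
D(5):
  [0, 2, 4, 6, -1]
  [-17, 0, -13, 4, -16]
  [-6, -2, 0, 2, -5]
  [-28, -11, -24, 0, -27]
  [-1, 1, 3, 5, 0]
Answer: T* = [[0, 2, 4, 6, -1], [-17, 0, -13, 4, -16], [-6, -2, 0, 2, -5], [-28, -11, -24, 0, -27], [-1, 1, 3, 5, 0]]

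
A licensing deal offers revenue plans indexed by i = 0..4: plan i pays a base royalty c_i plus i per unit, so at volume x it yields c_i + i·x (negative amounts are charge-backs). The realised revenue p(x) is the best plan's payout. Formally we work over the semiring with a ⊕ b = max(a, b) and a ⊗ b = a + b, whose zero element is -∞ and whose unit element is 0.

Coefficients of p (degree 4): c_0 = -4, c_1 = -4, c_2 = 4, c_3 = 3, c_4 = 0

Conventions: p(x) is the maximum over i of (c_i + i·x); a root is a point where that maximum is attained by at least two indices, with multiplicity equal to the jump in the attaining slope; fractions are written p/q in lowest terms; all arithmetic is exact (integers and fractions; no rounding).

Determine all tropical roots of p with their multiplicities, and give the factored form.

hull edge (i=0, c=-4) to (i=2, c=4): slope 4, span 2
hull edge (i=2, c=4) to (i=3, c=3): slope -1, span 1
hull edge (i=3, c=3) to (i=4, c=0): slope -3, span 1
Factored form: p(x) = 0 ⊗ (x ⊕ (-4)) ⊗ (x ⊕ (-4)) ⊗ (x ⊕ 1) ⊗ (x ⊕ 3)
Answer: roots = -4 (mult 2), 1 (mult 1), 3 (mult 1)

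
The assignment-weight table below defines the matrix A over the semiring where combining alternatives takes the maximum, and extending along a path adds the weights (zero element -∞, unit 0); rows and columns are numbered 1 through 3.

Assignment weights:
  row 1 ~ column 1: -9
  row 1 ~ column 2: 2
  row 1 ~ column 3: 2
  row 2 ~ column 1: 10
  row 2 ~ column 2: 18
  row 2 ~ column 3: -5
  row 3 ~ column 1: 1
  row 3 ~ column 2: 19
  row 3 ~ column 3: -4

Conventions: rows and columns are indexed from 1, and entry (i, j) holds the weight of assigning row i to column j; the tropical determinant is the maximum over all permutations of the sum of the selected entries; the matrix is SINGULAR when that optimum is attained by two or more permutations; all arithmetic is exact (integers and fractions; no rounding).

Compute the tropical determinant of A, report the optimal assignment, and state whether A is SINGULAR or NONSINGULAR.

σ = (1, 2, 3): (-9) + 18 + (-4) = 5
σ = (1, 3, 2): (-9) + (-5) + 19 = 5
σ = (2, 1, 3): 2 + 10 + (-4) = 8
σ = (2, 3, 1): 2 + (-5) + 1 = -2
σ = (3, 1, 2): 2 + 10 + 19 = 31
σ = (3, 2, 1): 2 + 18 + 1 = 21
Optimal value attained by: σ = (3, 1, 2).
Answer: det⊕(A) = 31; verdict: NONSINGULAR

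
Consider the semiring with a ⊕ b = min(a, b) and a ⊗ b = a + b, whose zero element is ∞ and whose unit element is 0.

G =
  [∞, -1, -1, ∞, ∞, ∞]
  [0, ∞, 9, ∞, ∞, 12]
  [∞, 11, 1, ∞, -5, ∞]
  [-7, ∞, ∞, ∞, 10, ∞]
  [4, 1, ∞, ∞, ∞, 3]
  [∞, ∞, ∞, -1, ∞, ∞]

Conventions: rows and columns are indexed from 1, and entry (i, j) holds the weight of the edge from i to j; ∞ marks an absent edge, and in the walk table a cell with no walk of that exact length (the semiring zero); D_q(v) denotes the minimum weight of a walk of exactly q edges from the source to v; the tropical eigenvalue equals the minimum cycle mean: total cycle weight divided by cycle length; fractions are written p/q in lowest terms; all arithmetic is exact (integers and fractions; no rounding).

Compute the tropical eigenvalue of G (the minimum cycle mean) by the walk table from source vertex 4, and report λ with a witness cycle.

q=0: [∞, ∞, ∞, 0, ∞, ∞]
q=1: [-7, ∞, ∞, ∞, 10, ∞]
q=2: [14, -8, -8, ∞, ∞, 13]
q=3: [-8, 3, -7, 12, -13, 4]
q=4: [-9, -12, -9, 3, -12, -10]
q=5: [-12, -11, -10, -11, -14, -9]
q=6: [-18, -13, -13, -10, -15, -11]
Optimal cycle mean attained by: cycle 1->3->5->6->4->1, total (-1) + (-5) + 3 + (-1) + (-7), length 5.
Answer: λ = -11/5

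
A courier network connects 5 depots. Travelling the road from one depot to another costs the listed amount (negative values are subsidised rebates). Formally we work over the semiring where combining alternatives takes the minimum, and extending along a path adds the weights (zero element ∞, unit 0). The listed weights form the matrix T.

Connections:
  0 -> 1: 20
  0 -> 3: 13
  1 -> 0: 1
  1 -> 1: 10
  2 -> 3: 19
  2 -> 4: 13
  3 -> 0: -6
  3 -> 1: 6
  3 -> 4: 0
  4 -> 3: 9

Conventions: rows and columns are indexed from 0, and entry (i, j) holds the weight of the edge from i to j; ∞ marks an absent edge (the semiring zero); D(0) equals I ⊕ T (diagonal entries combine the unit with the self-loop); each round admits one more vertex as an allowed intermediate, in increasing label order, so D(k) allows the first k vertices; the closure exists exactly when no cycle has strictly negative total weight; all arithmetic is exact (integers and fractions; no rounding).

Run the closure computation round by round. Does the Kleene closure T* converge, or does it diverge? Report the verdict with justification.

D(0):
  [0, 20, ∞, 13, ∞]
  [1, 0, ∞, ∞, ∞]
  [∞, ∞, 0, 19, 13]
  [-6, 6, ∞, 0, 0]
  [∞, ∞, ∞, 9, 0]
D(1):
  [0, 20, ∞, 13, ∞]
  [1, 0, ∞, 14, ∞]
  [∞, ∞, 0, 19, 13]
  [-6, 6, ∞, 0, 0]
  [∞, ∞, ∞, 9, 0]
D(2):
  [0, 20, ∞, 13, ∞]
  [1, 0, ∞, 14, ∞]
  [∞, ∞, 0, 19, 13]
  [-6, 6, ∞, 0, 0]
  [∞, ∞, ∞, 9, 0]
D(3):
  [0, 20, ∞, 13, ∞]
  [1, 0, ∞, 14, ∞]
  [∞, ∞, 0, 19, 13]
  [-6, 6, ∞, 0, 0]
  [∞, ∞, ∞, 9, 0]
D(4):
  [0, 19, ∞, 13, 13]
  [1, 0, ∞, 14, 14]
  [13, 25, 0, 19, 13]
  [-6, 6, ∞, 0, 0]
  [3, 15, ∞, 9, 0]
D(5):
  [0, 19, ∞, 13, 13]
  [1, 0, ∞, 14, 14]
  [13, 25, 0, 19, 13]
  [-6, 6, ∞, 0, 0]
  [3, 15, ∞, 9, 0]
Key observation: every diagonal entry stays at the unit through all rounds, so no improving cycle exists.
Answer: CONVERGES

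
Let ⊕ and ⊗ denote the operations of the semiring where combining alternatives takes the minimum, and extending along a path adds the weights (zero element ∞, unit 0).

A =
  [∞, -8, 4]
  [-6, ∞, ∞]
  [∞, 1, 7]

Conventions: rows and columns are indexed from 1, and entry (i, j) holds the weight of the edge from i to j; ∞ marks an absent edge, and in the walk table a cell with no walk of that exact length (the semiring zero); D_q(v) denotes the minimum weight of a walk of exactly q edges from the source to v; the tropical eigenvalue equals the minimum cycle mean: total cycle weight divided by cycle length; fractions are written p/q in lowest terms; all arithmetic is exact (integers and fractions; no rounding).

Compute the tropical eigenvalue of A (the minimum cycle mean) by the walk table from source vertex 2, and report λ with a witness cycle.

q=0: [∞, 0, ∞]
q=1: [-6, ∞, ∞]
q=2: [∞, -14, -2]
q=3: [-20, -1, 5]
Optimal cycle mean attained by: cycle 1->2->1, total (-8) + (-6), length 2.
Answer: λ = -7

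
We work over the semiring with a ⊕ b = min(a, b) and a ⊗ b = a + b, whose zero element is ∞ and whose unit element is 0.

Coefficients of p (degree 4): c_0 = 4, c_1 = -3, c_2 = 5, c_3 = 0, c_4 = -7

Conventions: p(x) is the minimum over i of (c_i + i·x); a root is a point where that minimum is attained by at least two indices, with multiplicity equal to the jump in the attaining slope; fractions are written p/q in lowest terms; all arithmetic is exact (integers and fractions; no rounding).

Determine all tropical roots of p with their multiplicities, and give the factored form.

hull edge (i=0, c=4) to (i=1, c=-3): slope -7, span 1
hull edge (i=1, c=-3) to (i=4, c=-7): slope -4/3, span 3
Factored form: p(x) = -7 ⊗ (x ⊕ 4/3) ⊗ (x ⊕ 4/3) ⊗ (x ⊕ 4/3) ⊗ (x ⊕ 7)
Answer: roots = 4/3 (mult 3), 7 (mult 1)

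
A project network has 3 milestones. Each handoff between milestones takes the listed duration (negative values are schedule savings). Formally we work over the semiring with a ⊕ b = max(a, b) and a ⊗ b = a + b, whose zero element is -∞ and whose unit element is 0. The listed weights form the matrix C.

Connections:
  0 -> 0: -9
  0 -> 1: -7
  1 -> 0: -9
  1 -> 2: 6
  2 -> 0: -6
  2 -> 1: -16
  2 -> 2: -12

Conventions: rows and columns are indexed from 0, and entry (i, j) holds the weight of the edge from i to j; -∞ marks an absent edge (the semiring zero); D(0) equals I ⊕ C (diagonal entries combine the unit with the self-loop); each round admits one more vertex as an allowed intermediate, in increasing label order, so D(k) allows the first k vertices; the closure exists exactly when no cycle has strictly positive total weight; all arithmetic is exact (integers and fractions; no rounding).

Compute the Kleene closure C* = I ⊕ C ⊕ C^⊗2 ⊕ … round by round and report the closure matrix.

D(0):
  [0, -7, -∞]
  [-9, 0, 6]
  [-6, -16, 0]
D(1):
  [0, -7, -∞]
  [-9, 0, 6]
  [-6, -13, 0]
D(2):
  [0, -7, -1]
  [-9, 0, 6]
  [-6, -13, 0]
D(3):
  [0, -7, -1]
  [0, 0, 6]
  [-6, -13, 0]
Answer: C* = [[0, -7, -1], [0, 0, 6], [-6, -13, 0]]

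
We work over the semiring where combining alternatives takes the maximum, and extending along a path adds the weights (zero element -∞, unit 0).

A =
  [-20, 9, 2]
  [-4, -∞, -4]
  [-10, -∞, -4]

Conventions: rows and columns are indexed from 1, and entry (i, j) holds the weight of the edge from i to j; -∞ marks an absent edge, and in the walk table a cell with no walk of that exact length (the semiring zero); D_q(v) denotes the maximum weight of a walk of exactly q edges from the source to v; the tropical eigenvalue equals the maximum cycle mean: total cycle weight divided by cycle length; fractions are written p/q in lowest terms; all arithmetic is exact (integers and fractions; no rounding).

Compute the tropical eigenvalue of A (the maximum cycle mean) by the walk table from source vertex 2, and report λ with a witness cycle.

q=0: [-∞, 0, -∞]
q=1: [-4, -∞, -4]
q=2: [-14, 5, -2]
q=3: [1, -5, 1]
Optimal cycle mean attained by: cycle 1->2->1, total 9 + (-4), length 2.
Answer: λ = 5/2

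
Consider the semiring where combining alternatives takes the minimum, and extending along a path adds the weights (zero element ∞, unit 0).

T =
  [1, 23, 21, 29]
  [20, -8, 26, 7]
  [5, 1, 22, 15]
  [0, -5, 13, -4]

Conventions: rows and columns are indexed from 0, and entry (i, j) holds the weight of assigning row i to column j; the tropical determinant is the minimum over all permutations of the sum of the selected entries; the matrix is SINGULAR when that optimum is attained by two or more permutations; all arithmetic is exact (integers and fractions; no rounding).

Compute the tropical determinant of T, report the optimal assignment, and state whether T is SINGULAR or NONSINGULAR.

σ = (0, 1, 2, 3): 1 + (-8) + 22 + (-4) = 11
σ = (0, 1, 3, 2): 1 + (-8) + 15 + 13 = 21
σ = (0, 2, 1, 3): 1 + 26 + 1 + (-4) = 24
σ = (0, 2, 3, 1): 1 + 26 + 15 + (-5) = 37
σ = (0, 3, 1, 2): 1 + 7 + 1 + 13 = 22
σ = (0, 3, 2, 1): 1 + 7 + 22 + (-5) = 25
σ = (1, 0, 2, 3): 23 + 20 + 22 + (-4) = 61
σ = (1, 0, 3, 2): 23 + 20 + 15 + 13 = 71
σ = (1, 2, 0, 3): 23 + 26 + 5 + (-4) = 50
σ = (1, 2, 3, 0): 23 + 26 + 15 + 0 = 64
σ = (1, 3, 0, 2): 23 + 7 + 5 + 13 = 48
σ = (1, 3, 2, 0): 23 + 7 + 22 + 0 = 52
σ = (2, 0, 1, 3): 21 + 20 + 1 + (-4) = 38
σ = (2, 0, 3, 1): 21 + 20 + 15 + (-5) = 51
σ = (2, 1, 0, 3): 21 + (-8) + 5 + (-4) = 14
σ = (2, 1, 3, 0): 21 + (-8) + 15 + 0 = 28
σ = (2, 3, 0, 1): 21 + 7 + 5 + (-5) = 28
σ = (2, 3, 1, 0): 21 + 7 + 1 + 0 = 29
σ = (3, 0, 1, 2): 29 + 20 + 1 + 13 = 63
σ = (3, 0, 2, 1): 29 + 20 + 22 + (-5) = 66
σ = (3, 1, 0, 2): 29 + (-8) + 5 + 13 = 39
σ = (3, 1, 2, 0): 29 + (-8) + 22 + 0 = 43
σ = (3, 2, 0, 1): 29 + 26 + 5 + (-5) = 55
σ = (3, 2, 1, 0): 29 + 26 + 1 + 0 = 56
Optimal value attained by: σ = (0, 1, 2, 3).
Answer: det⊕(T) = 11; verdict: NONSINGULAR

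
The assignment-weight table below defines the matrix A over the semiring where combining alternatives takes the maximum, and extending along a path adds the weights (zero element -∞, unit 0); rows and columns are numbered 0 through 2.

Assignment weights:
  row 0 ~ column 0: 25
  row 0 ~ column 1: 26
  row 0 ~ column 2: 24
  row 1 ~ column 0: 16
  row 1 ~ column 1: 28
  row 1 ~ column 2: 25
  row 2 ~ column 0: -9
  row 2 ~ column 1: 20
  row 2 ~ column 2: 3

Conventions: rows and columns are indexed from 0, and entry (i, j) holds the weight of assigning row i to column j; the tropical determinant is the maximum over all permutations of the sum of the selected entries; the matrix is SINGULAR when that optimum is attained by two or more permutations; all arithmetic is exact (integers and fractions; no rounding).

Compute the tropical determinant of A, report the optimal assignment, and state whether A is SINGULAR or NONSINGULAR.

σ = (0, 1, 2): 25 + 28 + 3 = 56
σ = (0, 2, 1): 25 + 25 + 20 = 70
σ = (1, 0, 2): 26 + 16 + 3 = 45
σ = (1, 2, 0): 26 + 25 + (-9) = 42
σ = (2, 0, 1): 24 + 16 + 20 = 60
σ = (2, 1, 0): 24 + 28 + (-9) = 43
Optimal value attained by: σ = (0, 2, 1).
Answer: det⊕(A) = 70; verdict: NONSINGULAR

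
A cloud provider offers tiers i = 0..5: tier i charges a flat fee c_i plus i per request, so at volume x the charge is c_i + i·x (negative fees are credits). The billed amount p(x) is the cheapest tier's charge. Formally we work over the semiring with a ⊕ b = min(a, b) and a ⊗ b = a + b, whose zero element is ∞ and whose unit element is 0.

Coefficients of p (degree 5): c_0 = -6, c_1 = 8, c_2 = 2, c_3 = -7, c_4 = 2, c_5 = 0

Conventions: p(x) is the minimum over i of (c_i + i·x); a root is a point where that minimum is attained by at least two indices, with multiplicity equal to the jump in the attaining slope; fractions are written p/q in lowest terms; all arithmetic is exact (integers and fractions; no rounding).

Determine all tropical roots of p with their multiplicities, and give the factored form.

hull edge (i=0, c=-6) to (i=3, c=-7): slope -1/3, span 3
hull edge (i=3, c=-7) to (i=5, c=0): slope 7/2, span 2
Factored form: p(x) = 0 ⊗ (x ⊕ (-7/2)) ⊗ (x ⊕ (-7/2)) ⊗ (x ⊕ 1/3) ⊗ (x ⊕ 1/3) ⊗ (x ⊕ 1/3)
Answer: roots = -7/2 (mult 2), 1/3 (mult 3)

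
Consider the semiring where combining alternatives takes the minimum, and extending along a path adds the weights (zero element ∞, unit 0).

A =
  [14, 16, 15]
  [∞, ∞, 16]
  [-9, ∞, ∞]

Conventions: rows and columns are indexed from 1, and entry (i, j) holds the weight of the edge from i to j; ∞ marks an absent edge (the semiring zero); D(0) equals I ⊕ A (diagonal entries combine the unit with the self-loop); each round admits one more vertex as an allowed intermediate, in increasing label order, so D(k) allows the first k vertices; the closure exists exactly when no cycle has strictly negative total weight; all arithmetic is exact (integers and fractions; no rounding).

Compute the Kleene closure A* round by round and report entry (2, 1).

D(0):
  [0, 16, 15]
  [∞, 0, 16]
  [-9, ∞, 0]
D(1):
  [0, 16, 15]
  [∞, 0, 16]
  [-9, 7, 0]
D(2):
  [0, 16, 15]
  [∞, 0, 16]
  [-9, 7, 0]
D(3):
  [0, 16, 15]
  [7, 0, 16]
  [-9, 7, 0]
Answer: A*[2][1] = 7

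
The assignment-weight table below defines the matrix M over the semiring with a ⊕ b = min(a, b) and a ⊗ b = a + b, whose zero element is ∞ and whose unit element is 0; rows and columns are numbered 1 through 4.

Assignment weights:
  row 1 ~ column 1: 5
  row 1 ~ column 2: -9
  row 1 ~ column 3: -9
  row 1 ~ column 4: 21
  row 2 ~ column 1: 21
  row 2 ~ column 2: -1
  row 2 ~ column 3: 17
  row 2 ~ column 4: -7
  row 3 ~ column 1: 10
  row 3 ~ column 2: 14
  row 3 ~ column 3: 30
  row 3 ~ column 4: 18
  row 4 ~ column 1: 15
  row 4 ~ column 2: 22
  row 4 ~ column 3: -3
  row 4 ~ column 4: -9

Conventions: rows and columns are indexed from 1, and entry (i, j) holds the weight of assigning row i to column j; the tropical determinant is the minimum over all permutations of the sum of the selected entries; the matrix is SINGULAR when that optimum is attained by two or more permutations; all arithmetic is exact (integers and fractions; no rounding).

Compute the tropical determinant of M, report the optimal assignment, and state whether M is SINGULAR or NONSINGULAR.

σ = (1, 2, 3, 4): 5 + (-1) + 30 + (-9) = 25
σ = (1, 2, 4, 3): 5 + (-1) + 18 + (-3) = 19
σ = (1, 3, 2, 4): 5 + 17 + 14 + (-9) = 27
σ = (1, 3, 4, 2): 5 + 17 + 18 + 22 = 62
σ = (1, 4, 2, 3): 5 + (-7) + 14 + (-3) = 9
σ = (1, 4, 3, 2): 5 + (-7) + 30 + 22 = 50
σ = (2, 1, 3, 4): (-9) + 21 + 30 + (-9) = 33
σ = (2, 1, 4, 3): (-9) + 21 + 18 + (-3) = 27
σ = (2, 3, 1, 4): (-9) + 17 + 10 + (-9) = 9
σ = (2, 3, 4, 1): (-9) + 17 + 18 + 15 = 41
σ = (2, 4, 1, 3): (-9) + (-7) + 10 + (-3) = -9
σ = (2, 4, 3, 1): (-9) + (-7) + 30 + 15 = 29
σ = (3, 1, 2, 4): (-9) + 21 + 14 + (-9) = 17
σ = (3, 1, 4, 2): (-9) + 21 + 18 + 22 = 52
σ = (3, 2, 1, 4): (-9) + (-1) + 10 + (-9) = -9
σ = (3, 2, 4, 1): (-9) + (-1) + 18 + 15 = 23
σ = (3, 4, 1, 2): (-9) + (-7) + 10 + 22 = 16
σ = (3, 4, 2, 1): (-9) + (-7) + 14 + 15 = 13
σ = (4, 1, 2, 3): 21 + 21 + 14 + (-3) = 53
σ = (4, 1, 3, 2): 21 + 21 + 30 + 22 = 94
σ = (4, 2, 1, 3): 21 + (-1) + 10 + (-3) = 27
σ = (4, 2, 3, 1): 21 + (-1) + 30 + 15 = 65
σ = (4, 3, 1, 2): 21 + 17 + 10 + 22 = 70
σ = (4, 3, 2, 1): 21 + 17 + 14 + 15 = 67
Optimal value attained by: σ = (2, 4, 1, 3).
Answer: det⊕(M) = -9; verdict: SINGULAR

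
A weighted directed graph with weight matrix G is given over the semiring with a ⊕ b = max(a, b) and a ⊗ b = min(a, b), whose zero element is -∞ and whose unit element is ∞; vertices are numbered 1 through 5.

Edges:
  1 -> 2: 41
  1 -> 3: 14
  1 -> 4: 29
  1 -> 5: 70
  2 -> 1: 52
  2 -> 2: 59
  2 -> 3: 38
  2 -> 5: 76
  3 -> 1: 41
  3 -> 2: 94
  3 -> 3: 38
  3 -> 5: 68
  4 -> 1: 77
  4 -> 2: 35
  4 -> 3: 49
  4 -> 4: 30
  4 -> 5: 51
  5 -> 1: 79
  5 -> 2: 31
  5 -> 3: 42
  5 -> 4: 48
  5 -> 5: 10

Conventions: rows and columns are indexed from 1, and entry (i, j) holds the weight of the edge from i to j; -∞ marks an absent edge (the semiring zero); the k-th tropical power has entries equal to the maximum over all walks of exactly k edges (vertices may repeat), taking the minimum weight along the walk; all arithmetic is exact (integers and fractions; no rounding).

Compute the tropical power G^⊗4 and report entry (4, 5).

G^⊗2:
  [70, 41, 42, 48, 41]
  [76, 59, 42, 48, 59]
  [68, 59, 42, 48, 76]
  [51, 49, 42, 48, 70]
  [48, 42, 48, 30, 70]
G^⊗3:
  [48, 42, 48, 41, 70]
  [59, 59, 48, 48, 70]
  [76, 59, 48, 48, 68]
  [70, 49, 48, 48, 51]
  [70, 48, 42, 48, 48]
G^⊗4:
  [70, 48, 42, 48, 48]
  [70, 59, 48, 48, 59]
  [68, 59, 48, 48, 70]
  [51, 49, 48, 48, 70]
  [48, 48, 48, 48, 70]
Key observation: the optimum is the walk 4->1->5->1->5, with weight 77 min 70 min 79 min 70 = 70.
Optimal value attained by: walk 4->1->5->1->5.
Answer: (G^⊗4)[4][5] = 70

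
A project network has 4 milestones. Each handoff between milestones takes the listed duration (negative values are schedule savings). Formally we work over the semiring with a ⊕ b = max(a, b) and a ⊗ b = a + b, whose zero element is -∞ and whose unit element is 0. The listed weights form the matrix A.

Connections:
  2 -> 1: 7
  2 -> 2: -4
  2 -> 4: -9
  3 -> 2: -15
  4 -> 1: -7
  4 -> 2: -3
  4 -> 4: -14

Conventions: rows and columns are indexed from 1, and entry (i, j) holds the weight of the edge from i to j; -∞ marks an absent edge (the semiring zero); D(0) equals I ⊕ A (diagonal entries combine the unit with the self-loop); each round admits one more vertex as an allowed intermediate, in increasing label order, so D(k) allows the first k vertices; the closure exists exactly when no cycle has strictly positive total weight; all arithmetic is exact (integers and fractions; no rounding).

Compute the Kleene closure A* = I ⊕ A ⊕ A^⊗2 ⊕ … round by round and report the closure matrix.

D(0):
  [0, -∞, -∞, -∞]
  [7, 0, -∞, -9]
  [-∞, -15, 0, -∞]
  [-7, -3, -∞, 0]
D(1):
  [0, -∞, -∞, -∞]
  [7, 0, -∞, -9]
  [-∞, -15, 0, -∞]
  [-7, -3, -∞, 0]
D(2):
  [0, -∞, -∞, -∞]
  [7, 0, -∞, -9]
  [-8, -15, 0, -24]
  [4, -3, -∞, 0]
D(3):
  [0, -∞, -∞, -∞]
  [7, 0, -∞, -9]
  [-8, -15, 0, -24]
  [4, -3, -∞, 0]
D(4):
  [0, -∞, -∞, -∞]
  [7, 0, -∞, -9]
  [-8, -15, 0, -24]
  [4, -3, -∞, 0]
Answer: A* = [[0, -∞, -∞, -∞], [7, 0, -∞, -9], [-8, -15, 0, -24], [4, -3, -∞, 0]]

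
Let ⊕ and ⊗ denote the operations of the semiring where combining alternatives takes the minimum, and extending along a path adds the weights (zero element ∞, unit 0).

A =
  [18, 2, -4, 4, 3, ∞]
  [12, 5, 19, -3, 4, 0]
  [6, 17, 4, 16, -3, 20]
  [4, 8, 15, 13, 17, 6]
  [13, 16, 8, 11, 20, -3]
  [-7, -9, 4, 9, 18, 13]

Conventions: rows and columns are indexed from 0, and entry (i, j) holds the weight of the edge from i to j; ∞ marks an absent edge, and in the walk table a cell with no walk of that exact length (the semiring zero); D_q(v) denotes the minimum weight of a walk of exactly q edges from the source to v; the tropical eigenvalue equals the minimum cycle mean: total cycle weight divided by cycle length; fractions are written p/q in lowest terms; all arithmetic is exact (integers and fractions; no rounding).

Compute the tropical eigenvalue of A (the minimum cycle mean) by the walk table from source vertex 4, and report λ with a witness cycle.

q=0: [∞, ∞, ∞, ∞, 0, ∞]
q=1: [13, 16, 8, 11, 20, -3]
q=2: [-10, -12, 1, 6, 5, 10]
q=3: [0, -8, -14, -15, -8, -12]
q=4: [-19, -21, -10, -11, -17, -11]
q=5: [-18, -20, -23, -24, -17, -21]
q=6: [-28, -30, -22, -23, -26, -20]
Optimal cycle mean attained by: cycle 1->5->1, total 0 + (-9), length 2.
Answer: λ = -9/2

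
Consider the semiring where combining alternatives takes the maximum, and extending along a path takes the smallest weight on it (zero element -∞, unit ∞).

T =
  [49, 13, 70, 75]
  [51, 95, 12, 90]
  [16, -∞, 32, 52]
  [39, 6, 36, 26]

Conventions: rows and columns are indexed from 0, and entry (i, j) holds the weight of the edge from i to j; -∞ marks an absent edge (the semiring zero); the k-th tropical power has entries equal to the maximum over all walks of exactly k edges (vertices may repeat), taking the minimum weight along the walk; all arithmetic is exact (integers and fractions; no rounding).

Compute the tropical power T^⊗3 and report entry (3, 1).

T^⊗2:
  [49, 13, 49, 52]
  [51, 95, 51, 90]
  [39, 13, 36, 32]
  [39, 13, 39, 39]
T^⊗3:
  [49, 13, 49, 49]
  [51, 95, 51, 90]
  [39, 13, 39, 39]
  [39, 13, 39, 39]
Key observation: the optimum is the walk 3->0->0->1, with weight 39 min 49 min 13 = 13.
Optimal value attained by: walk 3->0->0->1.
Answer: (T^⊗3)[3][1] = 13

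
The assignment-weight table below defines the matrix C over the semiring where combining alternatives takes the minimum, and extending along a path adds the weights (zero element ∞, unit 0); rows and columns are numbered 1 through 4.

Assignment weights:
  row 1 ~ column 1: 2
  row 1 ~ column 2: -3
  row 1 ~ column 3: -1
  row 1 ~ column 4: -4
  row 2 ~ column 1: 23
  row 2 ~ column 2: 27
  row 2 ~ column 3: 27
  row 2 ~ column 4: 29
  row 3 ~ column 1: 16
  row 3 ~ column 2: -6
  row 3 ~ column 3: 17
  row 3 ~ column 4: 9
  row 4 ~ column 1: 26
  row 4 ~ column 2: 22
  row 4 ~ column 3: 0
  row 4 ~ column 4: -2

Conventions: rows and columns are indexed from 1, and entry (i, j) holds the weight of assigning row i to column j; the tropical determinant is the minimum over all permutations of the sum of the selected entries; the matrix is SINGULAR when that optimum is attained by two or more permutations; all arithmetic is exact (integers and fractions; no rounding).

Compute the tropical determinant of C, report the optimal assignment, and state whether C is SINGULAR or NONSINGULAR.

σ = (1, 2, 3, 4): 2 + 27 + 17 + (-2) = 44
σ = (1, 2, 4, 3): 2 + 27 + 9 + 0 = 38
σ = (1, 3, 2, 4): 2 + 27 + (-6) + (-2) = 21
σ = (1, 3, 4, 2): 2 + 27 + 9 + 22 = 60
σ = (1, 4, 2, 3): 2 + 29 + (-6) + 0 = 25
σ = (1, 4, 3, 2): 2 + 29 + 17 + 22 = 70
σ = (2, 1, 3, 4): (-3) + 23 + 17 + (-2) = 35
σ = (2, 1, 4, 3): (-3) + 23 + 9 + 0 = 29
σ = (2, 3, 1, 4): (-3) + 27 + 16 + (-2) = 38
σ = (2, 3, 4, 1): (-3) + 27 + 9 + 26 = 59
σ = (2, 4, 1, 3): (-3) + 29 + 16 + 0 = 42
σ = (2, 4, 3, 1): (-3) + 29 + 17 + 26 = 69
σ = (3, 1, 2, 4): (-1) + 23 + (-6) + (-2) = 14
σ = (3, 1, 4, 2): (-1) + 23 + 9 + 22 = 53
σ = (3, 2, 1, 4): (-1) + 27 + 16 + (-2) = 40
σ = (3, 2, 4, 1): (-1) + 27 + 9 + 26 = 61
σ = (3, 4, 1, 2): (-1) + 29 + 16 + 22 = 66
σ = (3, 4, 2, 1): (-1) + 29 + (-6) + 26 = 48
σ = (4, 1, 2, 3): (-4) + 23 + (-6) + 0 = 13
σ = (4, 1, 3, 2): (-4) + 23 + 17 + 22 = 58
σ = (4, 2, 1, 3): (-4) + 27 + 16 + 0 = 39
σ = (4, 2, 3, 1): (-4) + 27 + 17 + 26 = 66
σ = (4, 3, 1, 2): (-4) + 27 + 16 + 22 = 61
σ = (4, 3, 2, 1): (-4) + 27 + (-6) + 26 = 43
Optimal value attained by: σ = (4, 1, 2, 3).
Answer: det⊕(C) = 13; verdict: NONSINGULAR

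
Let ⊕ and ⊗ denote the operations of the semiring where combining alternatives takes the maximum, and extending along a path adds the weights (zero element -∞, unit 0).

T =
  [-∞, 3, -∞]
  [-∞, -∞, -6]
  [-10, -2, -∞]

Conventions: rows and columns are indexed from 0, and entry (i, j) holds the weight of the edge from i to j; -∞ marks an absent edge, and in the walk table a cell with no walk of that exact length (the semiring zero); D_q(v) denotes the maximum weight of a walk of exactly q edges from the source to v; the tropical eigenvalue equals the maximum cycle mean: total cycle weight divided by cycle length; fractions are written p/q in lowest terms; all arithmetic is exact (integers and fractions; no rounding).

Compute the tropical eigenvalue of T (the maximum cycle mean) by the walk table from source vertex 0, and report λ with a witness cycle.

q=0: [0, -∞, -∞]
q=1: [-∞, 3, -∞]
q=2: [-∞, -∞, -3]
q=3: [-13, -5, -∞]
Optimal cycle mean attained by: cycle 1->2->1, total (-6) + (-2), length 2.
Answer: λ = -4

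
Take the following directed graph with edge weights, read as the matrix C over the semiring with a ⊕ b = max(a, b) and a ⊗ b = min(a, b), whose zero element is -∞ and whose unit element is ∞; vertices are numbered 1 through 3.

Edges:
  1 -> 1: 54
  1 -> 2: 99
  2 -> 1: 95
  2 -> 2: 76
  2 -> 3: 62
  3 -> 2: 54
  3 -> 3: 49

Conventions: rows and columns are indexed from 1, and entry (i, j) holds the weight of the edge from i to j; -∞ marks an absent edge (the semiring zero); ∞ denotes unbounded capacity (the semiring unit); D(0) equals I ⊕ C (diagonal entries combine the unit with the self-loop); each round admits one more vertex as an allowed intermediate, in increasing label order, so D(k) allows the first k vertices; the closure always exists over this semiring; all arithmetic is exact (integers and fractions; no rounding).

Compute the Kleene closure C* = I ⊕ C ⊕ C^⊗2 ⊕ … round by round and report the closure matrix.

D(0):
  [∞, 99, -∞]
  [95, ∞, 62]
  [-∞, 54, ∞]
D(1):
  [∞, 99, -∞]
  [95, ∞, 62]
  [-∞, 54, ∞]
D(2):
  [∞, 99, 62]
  [95, ∞, 62]
  [54, 54, ∞]
D(3):
  [∞, 99, 62]
  [95, ∞, 62]
  [54, 54, ∞]
Answer: C* = [[∞, 99, 62], [95, ∞, 62], [54, 54, ∞]]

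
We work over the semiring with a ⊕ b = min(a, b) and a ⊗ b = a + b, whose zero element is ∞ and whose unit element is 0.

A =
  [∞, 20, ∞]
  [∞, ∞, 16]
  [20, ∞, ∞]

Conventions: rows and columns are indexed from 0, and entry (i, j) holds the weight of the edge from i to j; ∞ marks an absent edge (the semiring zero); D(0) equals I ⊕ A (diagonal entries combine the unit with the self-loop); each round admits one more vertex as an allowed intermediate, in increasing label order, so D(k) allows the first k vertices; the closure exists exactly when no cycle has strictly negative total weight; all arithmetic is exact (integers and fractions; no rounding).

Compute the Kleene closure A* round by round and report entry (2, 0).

D(0):
  [0, 20, ∞]
  [∞, 0, 16]
  [20, ∞, 0]
D(1):
  [0, 20, ∞]
  [∞, 0, 16]
  [20, 40, 0]
D(2):
  [0, 20, 36]
  [∞, 0, 16]
  [20, 40, 0]
D(3):
  [0, 20, 36]
  [36, 0, 16]
  [20, 40, 0]
Answer: A*[2][0] = 20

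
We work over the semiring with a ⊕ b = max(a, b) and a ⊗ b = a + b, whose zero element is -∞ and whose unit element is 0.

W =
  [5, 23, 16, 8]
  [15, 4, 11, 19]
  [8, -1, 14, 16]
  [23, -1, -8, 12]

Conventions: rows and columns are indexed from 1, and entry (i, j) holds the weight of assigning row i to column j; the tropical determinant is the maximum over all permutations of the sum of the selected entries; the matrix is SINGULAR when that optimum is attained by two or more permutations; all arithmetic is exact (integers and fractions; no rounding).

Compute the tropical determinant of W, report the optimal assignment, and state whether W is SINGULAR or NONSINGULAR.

σ = (1, 2, 3, 4): 5 + 4 + 14 + 12 = 35
σ = (1, 2, 4, 3): 5 + 4 + 16 + (-8) = 17
σ = (1, 3, 2, 4): 5 + 11 + (-1) + 12 = 27
σ = (1, 3, 4, 2): 5 + 11 + 16 + (-1) = 31
σ = (1, 4, 2, 3): 5 + 19 + (-1) + (-8) = 15
σ = (1, 4, 3, 2): 5 + 19 + 14 + (-1) = 37
σ = (2, 1, 3, 4): 23 + 15 + 14 + 12 = 64
σ = (2, 1, 4, 3): 23 + 15 + 16 + (-8) = 46
σ = (2, 3, 1, 4): 23 + 11 + 8 + 12 = 54
σ = (2, 3, 4, 1): 23 + 11 + 16 + 23 = 73
σ = (2, 4, 1, 3): 23 + 19 + 8 + (-8) = 42
σ = (2, 4, 3, 1): 23 + 19 + 14 + 23 = 79
σ = (3, 1, 2, 4): 16 + 15 + (-1) + 12 = 42
σ = (3, 1, 4, 2): 16 + 15 + 16 + (-1) = 46
σ = (3, 2, 1, 4): 16 + 4 + 8 + 12 = 40
σ = (3, 2, 4, 1): 16 + 4 + 16 + 23 = 59
σ = (3, 4, 1, 2): 16 + 19 + 8 + (-1) = 42
σ = (3, 4, 2, 1): 16 + 19 + (-1) + 23 = 57
σ = (4, 1, 2, 3): 8 + 15 + (-1) + (-8) = 14
σ = (4, 1, 3, 2): 8 + 15 + 14 + (-1) = 36
σ = (4, 2, 1, 3): 8 + 4 + 8 + (-8) = 12
σ = (4, 2, 3, 1): 8 + 4 + 14 + 23 = 49
σ = (4, 3, 1, 2): 8 + 11 + 8 + (-1) = 26
σ = (4, 3, 2, 1): 8 + 11 + (-1) + 23 = 41
Optimal value attained by: σ = (2, 4, 3, 1).
Answer: det⊕(W) = 79; verdict: NONSINGULAR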